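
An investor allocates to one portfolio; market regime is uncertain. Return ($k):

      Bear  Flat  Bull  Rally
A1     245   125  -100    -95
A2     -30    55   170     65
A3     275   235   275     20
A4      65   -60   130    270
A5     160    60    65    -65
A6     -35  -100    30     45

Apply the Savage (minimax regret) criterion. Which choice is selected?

A3

Column bests: Bear=275, Flat=235, Bull=275, Rally=270.
A1 regrets: 30, 110, 375, 365 → max 375
A2 regrets: 305, 180, 105, 205 → max 305
A3 regrets: 0, 0, 0, 250 → max 250
A4 regrets: 210, 295, 145, 0 → max 295
A5 regrets: 115, 175, 210, 335 → max 335
A6 regrets: 310, 335, 245, 225 → max 335
Smallest max regret = 250 → A3.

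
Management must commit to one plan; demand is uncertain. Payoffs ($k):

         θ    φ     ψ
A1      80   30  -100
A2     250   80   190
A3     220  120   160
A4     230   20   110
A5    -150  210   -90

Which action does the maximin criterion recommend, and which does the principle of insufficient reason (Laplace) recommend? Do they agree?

Row minima: A1=-100, A2=80, A3=120, A4=20, A5=-150
Best worst-case = 120 → A3.
Row averages: A1=10/3, A2=520/3, A3=500/3, A4=120, A5=-10
Highest average = 520/3 → A2.

maximin → A3; laplace → A2 (disagree)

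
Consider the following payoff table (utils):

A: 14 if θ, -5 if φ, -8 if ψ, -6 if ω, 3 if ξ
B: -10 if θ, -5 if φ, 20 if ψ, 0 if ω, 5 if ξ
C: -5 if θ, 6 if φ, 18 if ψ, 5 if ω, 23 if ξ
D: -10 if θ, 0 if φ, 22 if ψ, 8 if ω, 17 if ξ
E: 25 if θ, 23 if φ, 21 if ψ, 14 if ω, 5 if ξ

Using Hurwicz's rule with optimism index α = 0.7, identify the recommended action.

E

A: 0.7·14 + 0.3·(-8) = 7.4
B: 0.7·20 + 0.3·(-10) = 11
C: 0.7·23 + 0.3·(-5) = 14.6
D: 0.7·22 + 0.3·(-10) = 12.4
E: 0.7·25 + 0.3·5 = 19
Highest Hurwicz score = 19 → E.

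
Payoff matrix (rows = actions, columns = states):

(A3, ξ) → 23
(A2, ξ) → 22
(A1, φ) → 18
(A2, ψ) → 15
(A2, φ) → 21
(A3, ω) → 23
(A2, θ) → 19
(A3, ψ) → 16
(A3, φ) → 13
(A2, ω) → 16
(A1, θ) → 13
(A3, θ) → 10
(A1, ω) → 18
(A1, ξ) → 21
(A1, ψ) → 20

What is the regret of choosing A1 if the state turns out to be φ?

Best payoff under φ is 21.
Regret = 21 − 18 = 3.

3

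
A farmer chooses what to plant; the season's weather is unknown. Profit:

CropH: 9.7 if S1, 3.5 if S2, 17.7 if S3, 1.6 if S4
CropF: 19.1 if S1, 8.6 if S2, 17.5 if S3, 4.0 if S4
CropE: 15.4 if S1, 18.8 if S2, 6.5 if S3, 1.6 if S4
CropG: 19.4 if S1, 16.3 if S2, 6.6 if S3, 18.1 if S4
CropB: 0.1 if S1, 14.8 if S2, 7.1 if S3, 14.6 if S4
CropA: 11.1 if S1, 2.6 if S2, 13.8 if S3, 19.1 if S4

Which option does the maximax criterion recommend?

CropG

Row maxima: CropH=17.7, CropF=19.1, CropE=18.8, CropG=19.4, CropB=14.8, CropA=19.1
Best best-case = 19.4 → CropG.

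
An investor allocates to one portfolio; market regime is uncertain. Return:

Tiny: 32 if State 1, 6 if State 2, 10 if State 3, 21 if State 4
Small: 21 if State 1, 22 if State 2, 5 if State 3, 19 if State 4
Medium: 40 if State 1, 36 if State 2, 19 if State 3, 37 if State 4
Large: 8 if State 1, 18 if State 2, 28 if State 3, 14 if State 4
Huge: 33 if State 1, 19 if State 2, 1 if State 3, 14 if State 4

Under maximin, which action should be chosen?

Medium

Row minima: Tiny=6, Small=5, Medium=19, Large=8, Huge=1
Best worst-case = 19 → Medium.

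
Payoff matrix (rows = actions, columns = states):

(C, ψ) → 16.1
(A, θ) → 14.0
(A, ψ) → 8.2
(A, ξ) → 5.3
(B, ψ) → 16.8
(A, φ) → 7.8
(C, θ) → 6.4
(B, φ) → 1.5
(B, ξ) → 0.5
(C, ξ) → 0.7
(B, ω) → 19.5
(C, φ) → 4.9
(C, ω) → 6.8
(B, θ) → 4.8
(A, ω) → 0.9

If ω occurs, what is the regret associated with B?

Best payoff under ω is 19.5.
Regret = 19.5 − 19.5 = 0.0.

0.0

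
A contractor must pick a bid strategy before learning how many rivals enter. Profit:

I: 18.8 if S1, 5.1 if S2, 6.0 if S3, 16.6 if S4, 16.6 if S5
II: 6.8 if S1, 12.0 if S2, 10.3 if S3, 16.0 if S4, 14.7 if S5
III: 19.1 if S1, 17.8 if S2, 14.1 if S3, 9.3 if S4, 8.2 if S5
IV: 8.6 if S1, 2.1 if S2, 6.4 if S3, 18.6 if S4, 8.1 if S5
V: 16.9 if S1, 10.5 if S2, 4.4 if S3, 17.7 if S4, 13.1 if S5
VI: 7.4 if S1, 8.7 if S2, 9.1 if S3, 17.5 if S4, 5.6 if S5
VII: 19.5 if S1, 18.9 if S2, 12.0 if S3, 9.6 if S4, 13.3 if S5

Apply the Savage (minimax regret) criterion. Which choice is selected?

VII

Column bests: S1=19.5, S2=18.9, S3=14.1, S4=18.6, S5=16.6.
I regrets: 0.7, 13.8, 8.1, 2.0, 0.0 → max 13.8
II regrets: 12.7, 6.9, 3.8, 2.6, 1.9 → max 12.7
III regrets: 0.4, 1.1, 0.0, 9.3, 8.4 → max 9.3
IV regrets: 10.9, 16.8, 7.7, 0.0, 8.5 → max 16.8
V regrets: 2.6, 8.4, 9.7, 0.9, 3.5 → max 9.7
VI regrets: 12.1, 10.2, 5.0, 1.1, 11.0 → max 12.1
VII regrets: 0.0, 0.0, 2.1, 9.0, 3.3 → max 9.0
Smallest max regret = 9.0 → VII.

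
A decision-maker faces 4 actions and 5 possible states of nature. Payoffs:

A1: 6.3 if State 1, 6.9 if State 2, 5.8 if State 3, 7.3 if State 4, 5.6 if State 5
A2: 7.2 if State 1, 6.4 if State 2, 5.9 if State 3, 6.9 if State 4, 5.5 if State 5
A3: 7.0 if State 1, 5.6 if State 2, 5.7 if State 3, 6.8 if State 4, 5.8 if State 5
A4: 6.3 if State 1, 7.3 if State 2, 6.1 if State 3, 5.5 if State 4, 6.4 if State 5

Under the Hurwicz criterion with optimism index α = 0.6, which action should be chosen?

A1: 0.6·7.3 + 0.4·5.6 = 6.62
A2: 0.6·7.2 + 0.4·5.5 = 6.52
A3: 0.6·7.0 + 0.4·5.6 = 6.44
A4: 0.6·7.3 + 0.4·5.5 = 6.58
Highest Hurwicz score = 6.62 → A1.

A1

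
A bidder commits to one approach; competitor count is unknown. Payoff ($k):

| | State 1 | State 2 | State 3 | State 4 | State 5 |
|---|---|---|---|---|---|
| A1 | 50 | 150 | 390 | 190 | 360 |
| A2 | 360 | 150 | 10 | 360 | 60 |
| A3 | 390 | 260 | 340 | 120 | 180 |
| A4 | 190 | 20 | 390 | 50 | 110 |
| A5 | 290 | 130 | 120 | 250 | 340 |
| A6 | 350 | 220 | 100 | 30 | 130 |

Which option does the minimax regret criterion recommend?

Column bests: State 1=390, State 2=260, State 3=390, State 4=360, State 5=360.
A1 regrets: 340, 110, 0, 170, 0 → max 340
A2 regrets: 30, 110, 380, 0, 300 → max 380
A3 regrets: 0, 0, 50, 240, 180 → max 240
A4 regrets: 200, 240, 0, 310, 250 → max 310
A5 regrets: 100, 130, 270, 110, 20 → max 270
A6 regrets: 40, 40, 290, 330, 230 → max 330
Smallest max regret = 240 → A3.

A3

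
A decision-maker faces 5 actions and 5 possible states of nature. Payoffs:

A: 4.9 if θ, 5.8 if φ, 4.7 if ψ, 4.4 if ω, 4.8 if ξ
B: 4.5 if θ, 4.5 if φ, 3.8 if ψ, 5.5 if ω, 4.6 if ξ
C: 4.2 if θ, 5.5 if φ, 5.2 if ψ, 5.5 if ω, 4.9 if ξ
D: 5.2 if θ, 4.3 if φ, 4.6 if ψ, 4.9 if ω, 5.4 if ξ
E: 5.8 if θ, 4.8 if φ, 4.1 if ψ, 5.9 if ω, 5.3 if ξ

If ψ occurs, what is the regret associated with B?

Best payoff under ψ is 5.2.
Regret = 5.2 − 3.8 = 1.4.

1.4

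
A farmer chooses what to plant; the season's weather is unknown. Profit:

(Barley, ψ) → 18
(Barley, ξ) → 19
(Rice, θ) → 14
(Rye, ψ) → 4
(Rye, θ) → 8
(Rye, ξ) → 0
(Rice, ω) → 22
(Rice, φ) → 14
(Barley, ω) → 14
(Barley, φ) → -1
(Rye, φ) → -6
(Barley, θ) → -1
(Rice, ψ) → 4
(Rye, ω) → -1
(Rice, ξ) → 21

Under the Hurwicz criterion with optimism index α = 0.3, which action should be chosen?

Rice: 0.3·22 + 0.7·4 = 9.4
Rye: 0.3·8 + 0.7·(-6) = -1.8
Barley: 0.3·19 + 0.7·(-1) = 5
Highest Hurwicz score = 9.4 → Rice.

Rice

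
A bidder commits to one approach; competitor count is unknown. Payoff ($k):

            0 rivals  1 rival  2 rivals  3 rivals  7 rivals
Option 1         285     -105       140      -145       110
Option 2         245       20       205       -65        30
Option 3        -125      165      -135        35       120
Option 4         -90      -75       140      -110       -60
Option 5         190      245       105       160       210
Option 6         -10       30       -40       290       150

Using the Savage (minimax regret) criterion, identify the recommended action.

Option 5

Column bests: 0 rivals=285, 1 rival=245, 2 rivals=205, 3 rivals=290, 7 rivals=210.
Option 1 regrets: 0, 350, 65, 435, 100 → max 435
Option 2 regrets: 40, 225, 0, 355, 180 → max 355
Option 3 regrets: 410, 80, 340, 255, 90 → max 410
Option 4 regrets: 375, 320, 65, 400, 270 → max 400
Option 5 regrets: 95, 0, 100, 130, 0 → max 130
Option 6 regrets: 295, 215, 245, 0, 60 → max 295
Smallest max regret = 130 → Option 5.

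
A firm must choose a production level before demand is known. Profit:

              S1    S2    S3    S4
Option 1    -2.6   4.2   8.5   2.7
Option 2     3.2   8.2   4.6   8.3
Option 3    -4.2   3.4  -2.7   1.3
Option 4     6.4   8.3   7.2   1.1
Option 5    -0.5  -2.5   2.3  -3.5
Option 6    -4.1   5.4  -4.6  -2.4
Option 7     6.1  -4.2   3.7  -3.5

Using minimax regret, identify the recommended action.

Option 2

Column bests: S1=6.4, S2=8.3, S3=8.5, S4=8.3.
Option 1 regrets: 9.0, 4.1, 0.0, 5.6 → max 9.0
Option 2 regrets: 3.2, 0.1, 3.9, 0.0 → max 3.9
Option 3 regrets: 10.6, 4.9, 11.2, 7.0 → max 11.2
Option 4 regrets: 0.0, 0.0, 1.3, 7.2 → max 7.2
Option 5 regrets: 6.9, 10.8, 6.2, 11.8 → max 11.8
Option 6 regrets: 10.5, 2.9, 13.1, 10.7 → max 13.1
Option 7 regrets: 0.3, 12.5, 4.8, 11.8 → max 12.5
Smallest max regret = 3.9 → Option 2.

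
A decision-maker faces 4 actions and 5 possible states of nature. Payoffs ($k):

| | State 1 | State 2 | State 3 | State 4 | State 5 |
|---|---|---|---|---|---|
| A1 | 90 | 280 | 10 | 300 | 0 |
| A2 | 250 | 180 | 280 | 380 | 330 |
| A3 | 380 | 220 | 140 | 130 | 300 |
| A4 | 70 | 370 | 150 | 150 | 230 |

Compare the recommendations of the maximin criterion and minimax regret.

Row minima: A1=0, A2=180, A3=130, A4=70
Best worst-case = 180 → A2.
Column bests: State 1=380, State 2=370, State 3=280, State 4=380, State 5=330.
A1 regrets: 290, 90, 270, 80, 330 → max 330
A2 regrets: 130, 190, 0, 0, 0 → max 190
A3 regrets: 0, 150, 140, 250, 30 → max 250
A4 regrets: 310, 0, 130, 230, 100 → max 310
Smallest max regret = 190 → A2.

maximin → A2; minimax regret → A2 (agree)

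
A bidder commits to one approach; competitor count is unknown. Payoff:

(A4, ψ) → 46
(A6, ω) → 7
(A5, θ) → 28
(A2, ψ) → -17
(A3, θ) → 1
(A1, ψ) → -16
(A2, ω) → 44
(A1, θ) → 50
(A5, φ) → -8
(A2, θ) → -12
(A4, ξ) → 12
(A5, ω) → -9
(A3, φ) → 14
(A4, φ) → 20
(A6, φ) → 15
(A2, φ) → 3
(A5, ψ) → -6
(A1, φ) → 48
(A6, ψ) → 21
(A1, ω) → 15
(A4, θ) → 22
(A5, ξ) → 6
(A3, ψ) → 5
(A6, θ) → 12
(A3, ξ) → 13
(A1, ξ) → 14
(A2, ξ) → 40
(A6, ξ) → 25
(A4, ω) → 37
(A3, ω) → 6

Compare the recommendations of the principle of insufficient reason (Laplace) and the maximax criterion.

laplace → A4; maximax → A1 (disagree)

Row averages: A1=22.2, A2=11.6, A3=7.8, A4=27.4, A5=2.2, A6=16
Highest average = 27.4 → A4.
Row maxima: A1=50, A2=44, A3=14, A4=46, A5=28, A6=25
Best best-case = 50 → A1.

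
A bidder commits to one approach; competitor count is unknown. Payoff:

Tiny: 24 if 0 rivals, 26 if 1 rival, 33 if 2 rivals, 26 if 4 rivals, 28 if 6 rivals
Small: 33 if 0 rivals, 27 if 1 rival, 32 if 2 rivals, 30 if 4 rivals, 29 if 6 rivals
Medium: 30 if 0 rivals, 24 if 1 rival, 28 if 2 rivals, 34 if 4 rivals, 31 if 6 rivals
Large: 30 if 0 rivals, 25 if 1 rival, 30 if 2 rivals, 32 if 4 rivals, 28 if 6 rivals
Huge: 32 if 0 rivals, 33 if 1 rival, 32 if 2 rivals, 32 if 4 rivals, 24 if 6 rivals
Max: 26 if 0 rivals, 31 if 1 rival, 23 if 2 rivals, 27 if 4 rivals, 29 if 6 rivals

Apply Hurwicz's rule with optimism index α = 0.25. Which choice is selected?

Tiny: 0.25·33 + 0.75·24 = 26.25
Small: 0.25·33 + 0.75·27 = 28.5
Medium: 0.25·34 + 0.75·24 = 26.5
Large: 0.25·32 + 0.75·25 = 26.75
Huge: 0.25·33 + 0.75·24 = 26.25
Max: 0.25·31 + 0.75·23 = 25
Highest Hurwicz score = 28.5 → Small.

Small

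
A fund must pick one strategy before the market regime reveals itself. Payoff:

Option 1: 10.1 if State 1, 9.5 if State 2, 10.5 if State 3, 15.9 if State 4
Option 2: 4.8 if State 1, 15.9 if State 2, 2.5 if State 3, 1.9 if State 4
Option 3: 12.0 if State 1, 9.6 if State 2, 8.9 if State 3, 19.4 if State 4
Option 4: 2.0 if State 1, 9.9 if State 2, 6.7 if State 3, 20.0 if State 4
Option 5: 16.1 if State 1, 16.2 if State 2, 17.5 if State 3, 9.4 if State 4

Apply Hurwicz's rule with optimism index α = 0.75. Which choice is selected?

Option 3

Option 1: 0.75·15.9 + 0.25·9.5 = 14.3
Option 2: 0.75·15.9 + 0.25·1.9 = 12.4
Option 3: 0.75·19.4 + 0.25·8.9 = 16.775
Option 4: 0.75·20.0 + 0.25·2.0 = 15.5
Option 5: 0.75·17.5 + 0.25·9.4 = 15.475
Highest Hurwicz score = 16.775 → Option 3.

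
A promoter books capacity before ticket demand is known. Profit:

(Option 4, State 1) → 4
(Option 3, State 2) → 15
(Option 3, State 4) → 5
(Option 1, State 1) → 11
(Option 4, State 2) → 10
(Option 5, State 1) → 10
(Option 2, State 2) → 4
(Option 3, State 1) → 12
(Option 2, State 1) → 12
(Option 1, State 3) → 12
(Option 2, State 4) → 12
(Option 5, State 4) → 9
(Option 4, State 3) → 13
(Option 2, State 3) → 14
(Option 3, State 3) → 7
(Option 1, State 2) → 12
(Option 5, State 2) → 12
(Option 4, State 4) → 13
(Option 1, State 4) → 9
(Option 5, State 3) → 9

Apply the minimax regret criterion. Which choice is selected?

Option 1

Column bests: State 1=12, State 2=15, State 3=14, State 4=13.
Option 1 regrets: 1, 3, 2, 4 → max 4
Option 2 regrets: 0, 11, 0, 1 → max 11
Option 3 regrets: 0, 0, 7, 8 → max 8
Option 4 regrets: 8, 5, 1, 0 → max 8
Option 5 regrets: 2, 3, 5, 4 → max 5
Smallest max regret = 4 → Option 1.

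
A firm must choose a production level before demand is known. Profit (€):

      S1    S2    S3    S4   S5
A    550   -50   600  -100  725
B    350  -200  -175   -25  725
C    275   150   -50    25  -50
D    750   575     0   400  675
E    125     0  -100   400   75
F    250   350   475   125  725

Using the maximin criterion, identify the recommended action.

F

Row minima: A=-100, B=-200, C=-50, D=0, E=-100, F=125
Best worst-case = 125 → F.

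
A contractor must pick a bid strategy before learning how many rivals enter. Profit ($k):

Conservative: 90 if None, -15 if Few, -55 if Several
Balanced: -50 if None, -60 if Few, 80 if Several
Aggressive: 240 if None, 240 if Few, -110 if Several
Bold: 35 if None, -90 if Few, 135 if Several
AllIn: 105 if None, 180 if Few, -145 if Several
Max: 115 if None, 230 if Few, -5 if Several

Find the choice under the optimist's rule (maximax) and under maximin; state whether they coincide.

Row maxima: Conservative=90, Balanced=80, Aggressive=240, Bold=135, AllIn=180, Max=230
Best best-case = 240 → Aggressive.
Row minima: Conservative=-55, Balanced=-60, Aggressive=-110, Bold=-90, AllIn=-145, Max=-5
Best worst-case = -5 → Max.

maximax → Aggressive; maximin → Max (disagree)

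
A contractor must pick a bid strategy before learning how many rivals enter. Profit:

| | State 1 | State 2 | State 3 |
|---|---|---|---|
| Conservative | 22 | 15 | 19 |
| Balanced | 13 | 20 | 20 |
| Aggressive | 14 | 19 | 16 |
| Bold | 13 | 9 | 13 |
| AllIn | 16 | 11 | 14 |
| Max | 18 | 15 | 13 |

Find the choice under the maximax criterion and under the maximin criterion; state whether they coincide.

Row maxima: Conservative=22, Balanced=20, Aggressive=19, Bold=13, AllIn=16, Max=18
Best best-case = 22 → Conservative.
Row minima: Conservative=15, Balanced=13, Aggressive=14, Bold=9, AllIn=11, Max=13
Best worst-case = 15 → Conservative.

maximax → Conservative; maximin → Conservative (agree)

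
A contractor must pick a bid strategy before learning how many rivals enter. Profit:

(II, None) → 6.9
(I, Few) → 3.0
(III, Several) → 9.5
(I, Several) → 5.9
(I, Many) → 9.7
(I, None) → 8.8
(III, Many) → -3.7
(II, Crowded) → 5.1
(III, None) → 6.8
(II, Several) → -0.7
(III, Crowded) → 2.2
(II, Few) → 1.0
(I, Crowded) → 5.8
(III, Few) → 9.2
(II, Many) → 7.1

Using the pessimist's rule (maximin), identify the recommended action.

Row minima: I=3.0, II=-0.7, III=-3.7
Best worst-case = 3.0 → I.

I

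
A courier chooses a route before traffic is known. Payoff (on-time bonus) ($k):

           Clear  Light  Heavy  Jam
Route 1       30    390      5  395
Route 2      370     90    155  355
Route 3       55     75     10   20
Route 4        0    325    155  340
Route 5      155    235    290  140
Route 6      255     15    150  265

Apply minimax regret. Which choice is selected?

Route 5

Column bests: Clear=370, Light=390, Heavy=290, Jam=395.
Route 1 regrets: 340, 0, 285, 0 → max 340
Route 2 regrets: 0, 300, 135, 40 → max 300
Route 3 regrets: 315, 315, 280, 375 → max 375
Route 4 regrets: 370, 65, 135, 55 → max 370
Route 5 regrets: 215, 155, 0, 255 → max 255
Route 6 regrets: 115, 375, 140, 130 → max 375
Smallest max regret = 255 → Route 5.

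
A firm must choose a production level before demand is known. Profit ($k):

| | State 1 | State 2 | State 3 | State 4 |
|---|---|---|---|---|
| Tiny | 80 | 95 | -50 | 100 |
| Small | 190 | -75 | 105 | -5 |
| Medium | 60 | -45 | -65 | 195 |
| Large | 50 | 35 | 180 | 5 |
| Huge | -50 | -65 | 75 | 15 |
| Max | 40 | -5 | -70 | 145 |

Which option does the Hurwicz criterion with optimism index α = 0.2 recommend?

Large

Tiny: 0.2·100 + 0.8·(-50) = -20
Small: 0.2·190 + 0.8·(-75) = -22
Medium: 0.2·195 + 0.8·(-65) = -13
Large: 0.2·180 + 0.8·5 = 40
Huge: 0.2·75 + 0.8·(-65) = -37
Max: 0.2·145 + 0.8·(-70) = -27
Highest Hurwicz score = 40 → Large.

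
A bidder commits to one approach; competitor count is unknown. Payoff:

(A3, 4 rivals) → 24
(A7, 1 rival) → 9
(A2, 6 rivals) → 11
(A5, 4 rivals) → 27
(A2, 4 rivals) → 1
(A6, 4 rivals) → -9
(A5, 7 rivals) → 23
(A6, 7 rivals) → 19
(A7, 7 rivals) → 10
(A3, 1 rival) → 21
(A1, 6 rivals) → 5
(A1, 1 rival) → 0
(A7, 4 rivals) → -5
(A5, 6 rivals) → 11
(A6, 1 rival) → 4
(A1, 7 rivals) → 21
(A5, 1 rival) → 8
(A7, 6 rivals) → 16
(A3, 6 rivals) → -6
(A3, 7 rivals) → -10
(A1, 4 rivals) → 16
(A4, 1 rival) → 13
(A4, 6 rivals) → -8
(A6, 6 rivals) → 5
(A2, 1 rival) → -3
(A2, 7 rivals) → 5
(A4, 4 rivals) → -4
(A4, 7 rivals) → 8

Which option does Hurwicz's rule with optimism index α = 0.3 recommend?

A1: 0.3·21 + 0.7·0 = 6.3
A2: 0.3·11 + 0.7·(-3) = 1.2
A3: 0.3·24 + 0.7·(-10) = 0.2
A4: 0.3·13 + 0.7·(-8) = -1.7
A5: 0.3·27 + 0.7·8 = 13.7
A6: 0.3·19 + 0.7·(-9) = -0.6
A7: 0.3·16 + 0.7·(-5) = 1.3
Highest Hurwicz score = 13.7 → A5.

A5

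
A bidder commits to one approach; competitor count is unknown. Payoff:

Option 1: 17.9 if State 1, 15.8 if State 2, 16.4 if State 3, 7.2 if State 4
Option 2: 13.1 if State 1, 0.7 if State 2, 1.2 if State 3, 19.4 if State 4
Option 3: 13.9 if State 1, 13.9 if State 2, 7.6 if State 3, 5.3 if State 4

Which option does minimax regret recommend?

Column bests: State 1=17.9, State 2=15.8, State 3=16.4, State 4=19.4.
Option 1 regrets: 0.0, 0.0, 0.0, 12.2 → max 12.2
Option 2 regrets: 4.8, 15.1, 15.2, 0.0 → max 15.2
Option 3 regrets: 4.0, 1.9, 8.8, 14.1 → max 14.1
Smallest max regret = 12.2 → Option 1.

Option 1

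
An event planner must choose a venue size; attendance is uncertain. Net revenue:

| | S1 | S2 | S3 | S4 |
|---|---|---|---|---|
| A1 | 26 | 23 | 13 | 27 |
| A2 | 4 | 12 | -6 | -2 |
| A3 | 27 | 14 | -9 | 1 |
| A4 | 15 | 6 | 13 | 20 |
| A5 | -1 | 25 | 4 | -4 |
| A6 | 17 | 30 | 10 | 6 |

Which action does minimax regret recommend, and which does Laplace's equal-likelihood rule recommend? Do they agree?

Column bests: S1=27, S2=30, S3=13, S4=27.
A1 regrets: 1, 7, 0, 0 → max 7
A2 regrets: 23, 18, 19, 29 → max 29
A3 regrets: 0, 16, 22, 26 → max 26
A4 regrets: 12, 24, 0, 7 → max 24
A5 regrets: 28, 5, 9, 31 → max 31
A6 regrets: 10, 0, 3, 21 → max 21
Smallest max regret = 7 → A1.
Row averages: A1=22.25, A2=2, A3=8.25, A4=13.5, A5=6, A6=15.75
Highest average = 22.25 → A1.

minimax regret → A1; laplace → A1 (agree)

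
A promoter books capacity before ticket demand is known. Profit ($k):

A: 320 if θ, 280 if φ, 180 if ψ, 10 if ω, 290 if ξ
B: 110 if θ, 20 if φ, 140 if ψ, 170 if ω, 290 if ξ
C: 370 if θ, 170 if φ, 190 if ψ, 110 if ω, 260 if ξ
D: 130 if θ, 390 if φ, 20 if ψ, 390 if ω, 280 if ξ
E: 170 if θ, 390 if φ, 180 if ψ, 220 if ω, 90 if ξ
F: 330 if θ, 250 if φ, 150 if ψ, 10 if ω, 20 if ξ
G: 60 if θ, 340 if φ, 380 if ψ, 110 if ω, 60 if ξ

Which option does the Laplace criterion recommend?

D

Row averages: A=216, B=146, C=220, D=242, E=210, F=152, G=190
Highest average = 242 → D.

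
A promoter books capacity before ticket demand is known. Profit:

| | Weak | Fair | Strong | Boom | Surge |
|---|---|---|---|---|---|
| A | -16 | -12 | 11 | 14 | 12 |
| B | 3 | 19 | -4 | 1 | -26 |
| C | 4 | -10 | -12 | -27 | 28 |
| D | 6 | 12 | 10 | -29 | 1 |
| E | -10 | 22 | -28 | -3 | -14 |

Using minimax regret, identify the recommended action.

A

Column bests: Weak=6, Fair=22, Strong=11, Boom=14, Surge=28.
A regrets: 22, 34, 0, 0, 16 → max 34
B regrets: 3, 3, 15, 13, 54 → max 54
C regrets: 2, 32, 23, 41, 0 → max 41
D regrets: 0, 10, 1, 43, 27 → max 43
E regrets: 16, 0, 39, 17, 42 → max 42
Smallest max regret = 34 → A.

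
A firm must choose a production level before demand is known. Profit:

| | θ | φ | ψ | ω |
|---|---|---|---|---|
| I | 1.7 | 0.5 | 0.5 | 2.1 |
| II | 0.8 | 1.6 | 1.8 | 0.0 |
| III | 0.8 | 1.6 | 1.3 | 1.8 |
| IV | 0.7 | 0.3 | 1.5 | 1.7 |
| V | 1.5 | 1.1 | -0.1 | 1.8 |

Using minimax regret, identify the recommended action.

Column bests: θ=1.7, φ=1.6, ψ=1.8, ω=2.1.
I regrets: 0.0, 1.1, 1.3, 0.0 → max 1.3
II regrets: 0.9, 0.0, 0.0, 2.1 → max 2.1
III regrets: 0.9, 0.0, 0.5, 0.3 → max 0.9
IV regrets: 1.0, 1.3, 0.3, 0.4 → max 1.3
V regrets: 0.2, 0.5, 1.9, 0.3 → max 1.9
Smallest max regret = 0.9 → III.

III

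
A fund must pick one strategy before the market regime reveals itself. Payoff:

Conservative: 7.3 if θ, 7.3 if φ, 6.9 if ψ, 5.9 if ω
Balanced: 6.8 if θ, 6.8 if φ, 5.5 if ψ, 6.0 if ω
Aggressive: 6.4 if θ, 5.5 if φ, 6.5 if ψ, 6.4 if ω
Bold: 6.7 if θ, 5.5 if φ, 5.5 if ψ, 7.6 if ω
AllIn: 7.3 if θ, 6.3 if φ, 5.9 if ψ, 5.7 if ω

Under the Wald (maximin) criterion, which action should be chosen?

Row minima: Conservative=5.9, Balanced=5.5, Aggressive=5.5, Bold=5.5, AllIn=5.7
Best worst-case = 5.9 → Conservative.

Conservative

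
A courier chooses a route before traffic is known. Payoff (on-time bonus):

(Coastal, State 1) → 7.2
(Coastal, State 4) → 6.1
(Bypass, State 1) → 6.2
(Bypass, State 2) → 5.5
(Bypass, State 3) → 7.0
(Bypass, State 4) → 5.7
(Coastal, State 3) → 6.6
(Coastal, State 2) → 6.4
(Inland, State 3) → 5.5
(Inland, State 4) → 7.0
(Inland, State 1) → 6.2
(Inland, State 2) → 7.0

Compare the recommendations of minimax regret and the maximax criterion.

Column bests: State 1=7.2, State 2=7.0, State 3=7.0, State 4=7.0.
Bypass regrets: 1.0, 1.5, 0.0, 1.3 → max 1.5
Inland regrets: 1.0, 0.0, 1.5, 0.0 → max 1.5
Coastal regrets: 0.0, 0.6, 0.4, 0.9 → max 0.9
Smallest max regret = 0.9 → Coastal.
Row maxima: Bypass=7.0, Inland=7.0, Coastal=7.2
Best best-case = 7.2 → Coastal.

minimax regret → Coastal; maximax → Coastal (agree)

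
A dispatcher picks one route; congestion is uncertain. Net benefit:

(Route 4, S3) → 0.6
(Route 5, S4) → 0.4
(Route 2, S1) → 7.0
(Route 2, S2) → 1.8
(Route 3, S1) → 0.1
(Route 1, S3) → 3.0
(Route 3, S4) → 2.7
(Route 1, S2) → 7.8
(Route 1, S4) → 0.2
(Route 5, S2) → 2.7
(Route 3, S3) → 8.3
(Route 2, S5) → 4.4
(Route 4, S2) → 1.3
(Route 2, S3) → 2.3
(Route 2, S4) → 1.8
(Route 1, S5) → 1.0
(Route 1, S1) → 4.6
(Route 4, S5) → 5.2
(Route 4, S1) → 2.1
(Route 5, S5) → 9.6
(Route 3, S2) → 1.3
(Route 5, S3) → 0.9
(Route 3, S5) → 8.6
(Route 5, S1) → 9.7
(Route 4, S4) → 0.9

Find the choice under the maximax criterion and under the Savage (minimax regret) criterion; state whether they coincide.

Row maxima: Route 1=7.8, Route 2=7.0, Route 3=8.6, Route 4=5.2, Route 5=9.7
Best best-case = 9.7 → Route 5.
Column bests: S1=9.7, S2=7.8, S3=8.3, S4=2.7, S5=9.6.
Route 1 regrets: 5.1, 0.0, 5.3, 2.5, 8.6 → max 8.6
Route 2 regrets: 2.7, 6.0, 6.0, 0.9, 5.2 → max 6.0
Route 3 regrets: 9.6, 6.5, 0.0, 0.0, 1.0 → max 9.6
Route 4 regrets: 7.6, 6.5, 7.7, 1.8, 4.4 → max 7.7
Route 5 regrets: 0.0, 5.1, 7.4, 2.3, 0.0 → max 7.4
Smallest max regret = 6.0 → Route 2.

maximax → Route 5; minimax regret → Route 2 (disagree)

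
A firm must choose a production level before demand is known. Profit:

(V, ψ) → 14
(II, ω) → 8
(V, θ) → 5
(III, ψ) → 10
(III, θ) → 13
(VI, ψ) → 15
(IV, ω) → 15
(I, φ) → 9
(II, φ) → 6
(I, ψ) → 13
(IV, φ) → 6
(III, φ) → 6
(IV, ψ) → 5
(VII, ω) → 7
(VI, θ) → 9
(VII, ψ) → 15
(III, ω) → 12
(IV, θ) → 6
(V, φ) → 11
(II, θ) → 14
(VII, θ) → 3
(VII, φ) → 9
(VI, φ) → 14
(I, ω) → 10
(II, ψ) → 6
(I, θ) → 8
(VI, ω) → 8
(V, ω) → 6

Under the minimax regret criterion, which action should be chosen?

I

Column bests: θ=14, φ=14, ψ=15, ω=15.
I regrets: 6, 5, 2, 5 → max 6
II regrets: 0, 8, 9, 7 → max 9
III regrets: 1, 8, 5, 3 → max 8
IV regrets: 8, 8, 10, 0 → max 10
V regrets: 9, 3, 1, 9 → max 9
VI regrets: 5, 0, 0, 7 → max 7
VII regrets: 11, 5, 0, 8 → max 11
Smallest max regret = 6 → I.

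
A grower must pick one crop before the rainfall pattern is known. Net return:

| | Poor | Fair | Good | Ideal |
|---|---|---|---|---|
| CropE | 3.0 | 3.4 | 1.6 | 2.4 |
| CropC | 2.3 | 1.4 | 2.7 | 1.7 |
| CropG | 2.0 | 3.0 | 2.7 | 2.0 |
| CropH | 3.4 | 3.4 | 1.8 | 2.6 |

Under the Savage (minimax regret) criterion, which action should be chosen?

Column bests: Poor=3.4, Fair=3.4, Good=2.7, Ideal=2.6.
CropE regrets: 0.4, 0.0, 1.1, 0.2 → max 1.1
CropC regrets: 1.1, 2.0, 0.0, 0.9 → max 2.0
CropG regrets: 1.4, 0.4, 0.0, 0.6 → max 1.4
CropH regrets: 0.0, 0.0, 0.9, 0.0 → max 0.9
Smallest max regret = 0.9 → CropH.

CropH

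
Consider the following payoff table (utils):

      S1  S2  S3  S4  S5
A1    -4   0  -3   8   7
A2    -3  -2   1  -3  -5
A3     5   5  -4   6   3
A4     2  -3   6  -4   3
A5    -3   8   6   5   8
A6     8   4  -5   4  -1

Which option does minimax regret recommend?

Column bests: S1=8, S2=8, S3=6, S4=8, S5=8.
A1 regrets: 12, 8, 9, 0, 1 → max 12
A2 regrets: 11, 10, 5, 11, 13 → max 13
A3 regrets: 3, 3, 10, 2, 5 → max 10
A4 regrets: 6, 11, 0, 12, 5 → max 12
A5 regrets: 11, 0, 0, 3, 0 → max 11
A6 regrets: 0, 4, 11, 4, 9 → max 11
Smallest max regret = 10 → A3.

A3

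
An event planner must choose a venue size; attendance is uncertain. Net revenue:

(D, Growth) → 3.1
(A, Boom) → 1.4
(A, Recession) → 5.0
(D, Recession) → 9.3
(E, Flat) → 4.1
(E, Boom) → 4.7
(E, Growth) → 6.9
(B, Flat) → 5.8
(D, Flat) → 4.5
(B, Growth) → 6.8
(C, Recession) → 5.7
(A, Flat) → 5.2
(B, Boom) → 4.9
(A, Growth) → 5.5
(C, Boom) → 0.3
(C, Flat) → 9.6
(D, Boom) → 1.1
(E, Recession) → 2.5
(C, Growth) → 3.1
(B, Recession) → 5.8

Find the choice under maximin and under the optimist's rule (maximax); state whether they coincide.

Row minima: A=1.4, B=4.9, C=0.3, D=1.1, E=2.5
Best worst-case = 4.9 → B.
Row maxima: A=5.5, B=6.8, C=9.6, D=9.3, E=6.9
Best best-case = 9.6 → C.

maximin → B; maximax → C (disagree)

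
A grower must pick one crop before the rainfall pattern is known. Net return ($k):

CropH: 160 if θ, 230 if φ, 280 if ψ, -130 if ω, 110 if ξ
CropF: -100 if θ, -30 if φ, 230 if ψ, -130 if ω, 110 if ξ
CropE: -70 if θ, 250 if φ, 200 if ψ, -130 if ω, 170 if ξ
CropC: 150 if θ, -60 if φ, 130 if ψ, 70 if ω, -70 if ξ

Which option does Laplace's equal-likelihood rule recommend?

Row averages: CropH=130, CropF=16, CropE=84, CropC=44
Highest average = 130 → CropH.

CropH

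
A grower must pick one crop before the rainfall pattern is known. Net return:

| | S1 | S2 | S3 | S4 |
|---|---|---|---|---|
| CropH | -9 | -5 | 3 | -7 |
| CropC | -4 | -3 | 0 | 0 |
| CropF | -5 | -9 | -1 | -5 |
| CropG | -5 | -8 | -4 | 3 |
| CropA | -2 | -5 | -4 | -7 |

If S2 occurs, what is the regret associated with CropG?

Best payoff under S2 is -3.
Regret = -3 − (-8) = 5.

5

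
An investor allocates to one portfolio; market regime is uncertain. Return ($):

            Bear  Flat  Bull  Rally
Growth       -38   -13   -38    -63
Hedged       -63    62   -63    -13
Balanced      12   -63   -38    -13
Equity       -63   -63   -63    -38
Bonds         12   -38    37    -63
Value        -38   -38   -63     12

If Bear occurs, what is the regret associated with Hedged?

Best payoff under Bear is 12.
Regret = 12 − (-63) = 75.

75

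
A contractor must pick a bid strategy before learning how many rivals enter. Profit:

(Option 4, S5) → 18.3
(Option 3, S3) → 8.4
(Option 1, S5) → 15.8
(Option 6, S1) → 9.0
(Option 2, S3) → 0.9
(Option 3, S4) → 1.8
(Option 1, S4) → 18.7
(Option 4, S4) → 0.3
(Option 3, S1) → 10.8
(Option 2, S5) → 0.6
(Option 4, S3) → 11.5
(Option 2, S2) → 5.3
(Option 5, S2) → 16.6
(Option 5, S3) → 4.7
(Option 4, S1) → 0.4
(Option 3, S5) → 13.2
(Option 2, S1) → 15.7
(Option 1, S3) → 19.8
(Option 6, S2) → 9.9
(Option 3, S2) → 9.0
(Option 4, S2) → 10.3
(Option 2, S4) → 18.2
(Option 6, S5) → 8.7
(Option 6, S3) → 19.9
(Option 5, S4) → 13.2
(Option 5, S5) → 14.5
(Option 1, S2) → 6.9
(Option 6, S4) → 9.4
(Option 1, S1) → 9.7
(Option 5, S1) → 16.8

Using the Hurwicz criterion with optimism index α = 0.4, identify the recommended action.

Option 1: 0.4·19.8 + 0.6·6.9 = 12.06
Option 2: 0.4·18.2 + 0.6·0.6 = 7.64
Option 3: 0.4·13.2 + 0.6·1.8 = 6.36
Option 4: 0.4·18.3 + 0.6·0.3 = 7.5
Option 5: 0.4·16.8 + 0.6·4.7 = 9.54
Option 6: 0.4·19.9 + 0.6·8.7 = 13.18
Highest Hurwicz score = 13.18 → Option 6.

Option 6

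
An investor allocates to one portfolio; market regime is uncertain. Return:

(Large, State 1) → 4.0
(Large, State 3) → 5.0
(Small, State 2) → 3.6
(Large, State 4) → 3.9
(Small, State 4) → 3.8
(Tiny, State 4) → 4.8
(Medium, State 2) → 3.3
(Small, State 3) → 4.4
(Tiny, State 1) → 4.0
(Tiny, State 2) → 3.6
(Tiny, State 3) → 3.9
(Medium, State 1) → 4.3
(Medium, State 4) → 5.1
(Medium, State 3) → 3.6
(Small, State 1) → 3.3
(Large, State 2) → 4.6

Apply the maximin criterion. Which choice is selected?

Row minima: Tiny=3.6, Small=3.3, Medium=3.3, Large=3.9
Best worst-case = 3.9 → Large.

Large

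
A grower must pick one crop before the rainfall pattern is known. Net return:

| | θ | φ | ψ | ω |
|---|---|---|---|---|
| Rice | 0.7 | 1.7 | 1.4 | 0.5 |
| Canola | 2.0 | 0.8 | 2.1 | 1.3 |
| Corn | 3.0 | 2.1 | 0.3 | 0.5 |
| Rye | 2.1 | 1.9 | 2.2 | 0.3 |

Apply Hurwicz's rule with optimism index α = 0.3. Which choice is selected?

Canola

Rice: 0.3·1.7 + 0.7·0.5 = 0.86
Canola: 0.3·2.1 + 0.7·0.8 = 1.19
Corn: 0.3·3.0 + 0.7·0.3 = 1.11
Rye: 0.3·2.2 + 0.7·0.3 = 0.87
Highest Hurwicz score = 1.19 → Canola.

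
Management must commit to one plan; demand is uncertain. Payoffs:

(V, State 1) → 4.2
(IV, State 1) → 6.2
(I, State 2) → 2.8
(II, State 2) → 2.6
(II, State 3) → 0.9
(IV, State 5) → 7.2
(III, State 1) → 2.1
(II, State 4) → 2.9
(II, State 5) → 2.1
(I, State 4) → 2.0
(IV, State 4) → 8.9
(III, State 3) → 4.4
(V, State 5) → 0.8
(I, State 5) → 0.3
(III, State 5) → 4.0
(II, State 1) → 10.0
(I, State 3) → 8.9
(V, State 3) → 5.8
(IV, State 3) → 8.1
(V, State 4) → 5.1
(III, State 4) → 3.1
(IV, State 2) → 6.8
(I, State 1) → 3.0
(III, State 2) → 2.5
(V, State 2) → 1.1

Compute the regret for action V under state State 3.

3.1

Best payoff under State 3 is 8.9.
Regret = 8.9 − 5.8 = 3.1.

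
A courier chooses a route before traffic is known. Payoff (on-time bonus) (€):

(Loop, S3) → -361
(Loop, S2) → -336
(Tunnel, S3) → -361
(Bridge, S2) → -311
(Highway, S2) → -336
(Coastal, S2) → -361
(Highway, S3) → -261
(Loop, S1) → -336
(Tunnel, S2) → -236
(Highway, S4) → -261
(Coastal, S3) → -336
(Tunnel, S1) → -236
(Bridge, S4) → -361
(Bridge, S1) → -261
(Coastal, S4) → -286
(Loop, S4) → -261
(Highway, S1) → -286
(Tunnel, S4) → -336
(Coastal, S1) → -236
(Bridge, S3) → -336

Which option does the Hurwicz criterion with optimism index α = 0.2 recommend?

Highway

Tunnel: 0.2·(-236) + 0.8·(-361) = -336
Bridge: 0.2·(-261) + 0.8·(-361) = -341
Highway: 0.2·(-261) + 0.8·(-336) = -321
Loop: 0.2·(-261) + 0.8·(-361) = -341
Coastal: 0.2·(-236) + 0.8·(-361) = -336
Highest Hurwicz score = -321 → Highway.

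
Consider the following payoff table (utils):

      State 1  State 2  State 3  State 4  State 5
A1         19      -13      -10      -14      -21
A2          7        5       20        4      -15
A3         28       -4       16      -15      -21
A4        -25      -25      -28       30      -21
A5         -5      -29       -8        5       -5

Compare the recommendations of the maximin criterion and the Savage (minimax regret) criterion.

Row minima: A1=-21, A2=-15, A3=-21, A4=-28, A5=-29
Best worst-case = -15 → A2.
Column bests: State 1=28, State 2=5, State 3=20, State 4=30, State 5=-5.
A1 regrets: 9, 18, 30, 44, 16 → max 44
A2 regrets: 21, 0, 0, 26, 10 → max 26
A3 regrets: 0, 9, 4, 45, 16 → max 45
A4 regrets: 53, 30, 48, 0, 16 → max 53
A5 regrets: 33, 34, 28, 25, 0 → max 34
Smallest max regret = 26 → A2.

maximin → A2; minimax regret → A2 (agree)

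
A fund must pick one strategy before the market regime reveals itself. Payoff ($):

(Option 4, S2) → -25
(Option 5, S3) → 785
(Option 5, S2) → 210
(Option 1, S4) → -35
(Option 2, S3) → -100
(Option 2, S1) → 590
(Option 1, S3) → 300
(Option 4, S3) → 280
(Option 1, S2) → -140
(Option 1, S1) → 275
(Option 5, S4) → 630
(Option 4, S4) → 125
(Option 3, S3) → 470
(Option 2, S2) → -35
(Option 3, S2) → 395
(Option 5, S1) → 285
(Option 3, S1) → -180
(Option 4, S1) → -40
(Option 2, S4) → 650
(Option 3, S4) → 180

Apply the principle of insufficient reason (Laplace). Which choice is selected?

Row averages: Option 1=100, Option 2=276.25, Option 3=216.25, Option 4=85, Option 5=477.5
Highest average = 477.5 → Option 5.

Option 5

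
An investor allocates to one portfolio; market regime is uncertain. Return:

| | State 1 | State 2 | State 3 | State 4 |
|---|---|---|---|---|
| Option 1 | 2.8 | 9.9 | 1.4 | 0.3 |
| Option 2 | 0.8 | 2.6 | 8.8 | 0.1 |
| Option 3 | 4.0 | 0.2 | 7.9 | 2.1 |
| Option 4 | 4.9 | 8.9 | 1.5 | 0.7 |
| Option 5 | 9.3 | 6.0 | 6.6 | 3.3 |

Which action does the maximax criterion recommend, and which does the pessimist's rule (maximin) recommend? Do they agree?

maximax → Option 1; maximin → Option 5 (disagree)

Row maxima: Option 1=9.9, Option 2=8.8, Option 3=7.9, Option 4=8.9, Option 5=9.3
Best best-case = 9.9 → Option 1.
Row minima: Option 1=0.3, Option 2=0.1, Option 3=0.2, Option 4=0.7, Option 5=3.3
Best worst-case = 3.3 → Option 5.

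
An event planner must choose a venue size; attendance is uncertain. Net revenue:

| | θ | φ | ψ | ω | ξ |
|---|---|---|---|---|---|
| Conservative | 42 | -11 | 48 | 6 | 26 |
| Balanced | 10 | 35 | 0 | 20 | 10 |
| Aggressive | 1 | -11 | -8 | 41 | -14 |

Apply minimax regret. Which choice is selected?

Conservative

Column bests: θ=42, φ=35, ψ=48, ω=41, ξ=26.
Conservative regrets: 0, 46, 0, 35, 0 → max 46
Balanced regrets: 32, 0, 48, 21, 16 → max 48
Aggressive regrets: 41, 46, 56, 0, 40 → max 56
Smallest max regret = 46 → Conservative.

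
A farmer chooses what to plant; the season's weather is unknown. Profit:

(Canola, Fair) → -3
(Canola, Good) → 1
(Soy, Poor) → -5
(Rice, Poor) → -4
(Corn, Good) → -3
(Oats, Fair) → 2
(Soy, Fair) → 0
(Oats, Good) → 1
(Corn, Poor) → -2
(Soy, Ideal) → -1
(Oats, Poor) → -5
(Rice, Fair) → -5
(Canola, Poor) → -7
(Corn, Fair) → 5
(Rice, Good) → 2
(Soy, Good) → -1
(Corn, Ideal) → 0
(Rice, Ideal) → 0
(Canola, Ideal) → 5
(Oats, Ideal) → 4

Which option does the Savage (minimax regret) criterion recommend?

Column bests: Poor=-2, Fair=5, Good=2, Ideal=5.
Oats regrets: 3, 3, 1, 1 → max 3
Canola regrets: 5, 8, 1, 0 → max 8
Rice regrets: 2, 10, 0, 5 → max 10
Corn regrets: 0, 0, 5, 5 → max 5
Soy regrets: 3, 5, 3, 6 → max 6
Smallest max regret = 3 → Oats.

Oats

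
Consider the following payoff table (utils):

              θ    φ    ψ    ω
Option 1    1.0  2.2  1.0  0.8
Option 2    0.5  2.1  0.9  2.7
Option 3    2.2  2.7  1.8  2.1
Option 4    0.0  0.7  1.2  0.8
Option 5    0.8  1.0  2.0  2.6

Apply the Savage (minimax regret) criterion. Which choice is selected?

Option 3

Column bests: θ=2.2, φ=2.7, ψ=2.0, ω=2.7.
Option 1 regrets: 1.2, 0.5, 1.0, 1.9 → max 1.9
Option 2 regrets: 1.7, 0.6, 1.1, 0.0 → max 1.7
Option 3 regrets: 0.0, 0.0, 0.2, 0.6 → max 0.6
Option 4 regrets: 2.2, 2.0, 0.8, 1.9 → max 2.2
Option 5 regrets: 1.4, 1.7, 0.0, 0.1 → max 1.7
Smallest max regret = 0.6 → Option 3.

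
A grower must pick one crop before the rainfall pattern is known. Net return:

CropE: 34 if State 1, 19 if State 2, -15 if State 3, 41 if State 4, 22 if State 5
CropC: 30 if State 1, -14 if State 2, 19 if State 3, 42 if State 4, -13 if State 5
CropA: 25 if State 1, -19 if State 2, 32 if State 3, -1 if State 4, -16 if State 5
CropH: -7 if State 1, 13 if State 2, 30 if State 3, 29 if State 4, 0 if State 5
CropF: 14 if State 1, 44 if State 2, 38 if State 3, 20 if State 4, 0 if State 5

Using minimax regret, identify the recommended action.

Column bests: State 1=34, State 2=44, State 3=38, State 4=42, State 5=22.
CropE regrets: 0, 25, 53, 1, 0 → max 53
CropC regrets: 4, 58, 19, 0, 35 → max 58
CropA regrets: 9, 63, 6, 43, 38 → max 63
CropH regrets: 41, 31, 8, 13, 22 → max 41
CropF regrets: 20, 0, 0, 22, 22 → max 22
Smallest max regret = 22 → CropF.

CropF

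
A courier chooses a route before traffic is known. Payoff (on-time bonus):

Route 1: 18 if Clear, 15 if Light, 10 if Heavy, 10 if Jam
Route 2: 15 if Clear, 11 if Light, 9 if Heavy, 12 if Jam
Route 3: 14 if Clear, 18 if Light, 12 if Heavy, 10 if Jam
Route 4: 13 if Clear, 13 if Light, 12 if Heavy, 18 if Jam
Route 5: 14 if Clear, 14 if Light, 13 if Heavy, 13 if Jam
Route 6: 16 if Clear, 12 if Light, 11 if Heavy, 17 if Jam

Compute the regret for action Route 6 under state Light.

6

Best payoff under Light is 18.
Regret = 18 − 12 = 6.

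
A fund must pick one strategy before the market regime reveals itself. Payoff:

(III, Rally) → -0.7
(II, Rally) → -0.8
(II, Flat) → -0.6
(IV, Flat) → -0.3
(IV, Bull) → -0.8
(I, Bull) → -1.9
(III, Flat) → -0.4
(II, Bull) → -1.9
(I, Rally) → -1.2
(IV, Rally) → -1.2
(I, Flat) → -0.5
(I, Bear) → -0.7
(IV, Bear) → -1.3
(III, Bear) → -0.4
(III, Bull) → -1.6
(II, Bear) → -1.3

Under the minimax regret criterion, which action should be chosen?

Column bests: Bear=-0.4, Flat=-0.3, Bull=-0.8, Rally=-0.7.
I regrets: 0.3, 0.2, 1.1, 0.5 → max 1.1
II regrets: 0.9, 0.3, 1.1, 0.1 → max 1.1
III regrets: 0.0, 0.1, 0.8, 0.0 → max 0.8
IV regrets: 0.9, 0.0, 0.0, 0.5 → max 0.9
Smallest max regret = 0.8 → III.

III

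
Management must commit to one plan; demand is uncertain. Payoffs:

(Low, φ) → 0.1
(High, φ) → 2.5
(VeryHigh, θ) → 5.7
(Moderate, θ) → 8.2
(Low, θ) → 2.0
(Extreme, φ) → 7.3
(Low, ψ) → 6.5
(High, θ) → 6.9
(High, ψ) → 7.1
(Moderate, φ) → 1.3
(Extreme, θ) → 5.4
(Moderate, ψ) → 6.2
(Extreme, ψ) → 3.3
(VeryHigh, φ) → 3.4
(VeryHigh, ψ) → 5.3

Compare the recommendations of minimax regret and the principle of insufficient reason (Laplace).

Column bests: θ=8.2, φ=7.3, ψ=7.1.
Low regrets: 6.2, 7.2, 0.6 → max 7.2
Moderate regrets: 0.0, 6.0, 0.9 → max 6.0
High regrets: 1.3, 4.8, 0.0 → max 4.8
VeryHigh regrets: 2.5, 3.9, 1.8 → max 3.9
Extreme regrets: 2.8, 0.0, 3.8 → max 3.8
Smallest max regret = 3.8 → Extreme.
Row averages: Low=43/15, Moderate=157/30, High=5.5, VeryHigh=4.8, Extreme=16/3
Highest average = 5.5 → High.

minimax regret → Extreme; laplace → High (disagree)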